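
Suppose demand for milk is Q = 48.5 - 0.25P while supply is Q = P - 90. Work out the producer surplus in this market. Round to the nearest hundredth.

Rewriting demand in inverse form: P = 194 - 4Q.
Rewriting supply in inverse form: P = 90 + Q.
Set 194 - 4Q = 90 + Q, which gives 104 = 5Q, so Q* = 20.8 and P* = 194 - 4(20.8) = 110.8.
Producer surplus is the triangle above supply below P*: (1/2)(20.8)(110.8 - 90) = (1/2)(20.8)(20.8) = 216.32.

216.32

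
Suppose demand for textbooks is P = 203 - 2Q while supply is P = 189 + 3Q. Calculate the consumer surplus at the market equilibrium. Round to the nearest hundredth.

Setting demand equal to supply, 14 = 5Q, so Q* = 2.8 and P* = 197.4.
The demand choke price is 203, so CS = (1/2)(Q*)(203 - P*) = (1/2)(2.8)(5.6) = 7.84.

7.84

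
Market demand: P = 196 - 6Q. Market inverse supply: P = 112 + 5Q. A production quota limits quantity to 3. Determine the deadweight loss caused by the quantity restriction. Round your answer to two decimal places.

118.23

Without the quota, 196 - 6Q = 112 + 5Q gives Q* = 7.6364.
At Q = 3 the demand price is 196 - 6(3) = 178 and the supply price is 112 + 5(3) = 127.
DWL = (1/2)(gap between curves at 3) x (Q* - 3) = (1/2)(51)(4.6364) = 118.2273.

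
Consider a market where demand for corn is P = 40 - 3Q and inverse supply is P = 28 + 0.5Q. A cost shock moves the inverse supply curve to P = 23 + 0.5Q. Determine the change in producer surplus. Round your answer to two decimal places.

2.96

Initial equilibrium: Q_0 = 3.4286, P_0 = 29.7143; CS_0 = (1/2)(3.4286)(10.2857) = 17.6327, PS_0 = (1/2)(3.4286)(1.7143) = 2.9388.
New equilibrium: 40 - 3Q = 23 + 0.5Q gives Q_1 = 4.8571, P_1 = 25.4286; CS_1 = 35.3878, PS_1 = 5.898.
Change in producer surplus = 5.898 - 2.9388 = 2.9592.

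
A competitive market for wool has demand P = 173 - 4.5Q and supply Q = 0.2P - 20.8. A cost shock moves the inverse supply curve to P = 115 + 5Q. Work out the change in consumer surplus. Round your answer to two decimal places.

-34.83

Rewriting supply in inverse form: P = 104 + 5Q.
Initial equilibrium: Q_0 = 7.2632, P_0 = 140.3158; CS_0 = (1/2)(7.2632)(32.6842) = 118.6953, PS_0 = (1/2)(7.2632)(36.3158) = 131.8837.
New equilibrium: 173 - 4.5Q = 115 + 5Q gives Q_1 = 6.1053, P_1 = 145.5263; CS_1 = 83.867, PS_1 = 93.1856.
Change in consumer surplus = 83.867 - 118.6953 = -34.8283.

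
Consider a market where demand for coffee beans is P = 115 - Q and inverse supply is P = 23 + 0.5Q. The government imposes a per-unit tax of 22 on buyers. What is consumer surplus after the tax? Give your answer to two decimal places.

1088.89

Pre-tax equilibrium: 115 - Q = 23 + 0.5Q gives Q* = 61.3333, P* = 53.6667.
A tax on buyers shifts demand down by 22: (115 - 22) - Q = 23 + 0.5Q, so Q_t = 46.6667. Buyers pay P_b = 68.3333; sellers receive P_s = P_b - 22 = 46.3333.
Consumer surplus is the triangle under demand above P_b: (1/2)(46.6667)(115 - 68.3333) = 1088.8889.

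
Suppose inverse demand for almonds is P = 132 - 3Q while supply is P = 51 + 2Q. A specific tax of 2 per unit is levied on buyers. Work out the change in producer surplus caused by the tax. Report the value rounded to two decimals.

Without the tax, 132 - 3Q = 51 + 2Q so Q* = 16.2 and P* = 83.4.
A tax on buyers shifts demand down by 2: (132 - 2) - 3Q = 51 + 2Q, so Q_t = 15.8. Buyers pay P_b = 84.6; sellers receive P_s = P_b - 2 = 82.6.
Producers lose the trapezoid between P_s and P* out to Q_t plus the triangle from Q_t to Q*: change in PS = 249.64 - 262.44 = -12.8.

-12.80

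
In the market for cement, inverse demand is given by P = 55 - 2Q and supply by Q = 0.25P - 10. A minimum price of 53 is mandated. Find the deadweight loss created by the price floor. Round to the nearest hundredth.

Rewriting supply in inverse form: P = 40 + 4Q.
Free-market equilibrium: 55 - 2Q = 40 + 4Q gives Q* = 2.5, P* = 50.
At P = 53, buyers demand (55 - 53)/2 = 1 while sellers would supply more, so the quantity traded is 1 at price 53.
At Q = 1 the demand price is 53 and the supply price is 44. Deadweight loss is the triangle between the curves from 1 to 2.5: (1/2)(53 - 44)(2.5 - 1) = 6.75.

6.75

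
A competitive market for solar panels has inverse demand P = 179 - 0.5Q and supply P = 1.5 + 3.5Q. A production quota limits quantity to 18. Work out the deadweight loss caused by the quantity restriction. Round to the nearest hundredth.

1391.28

Unrestricted equilibrium: Q* = (179 - 1.5)/(0.5 + 3.5) = 44.375.
At Q = 18 the demand price is 179 - 0.5(18) = 170 and the supply price is 1.5 + 3.5(18) = 64.5.
Deadweight loss is the triangle between the curves from 18 to 44.375: (1/2)(170 - 64.5)(44.375 - 18) = 1391.2812.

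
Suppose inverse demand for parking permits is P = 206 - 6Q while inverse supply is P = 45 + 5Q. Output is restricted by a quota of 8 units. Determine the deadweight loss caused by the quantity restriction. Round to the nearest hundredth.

242.23

Unrestricted equilibrium: Q* = (206 - 45)/(6 + 5) = 14.6364.
At Q = 8 the demand price is 206 - 6(8) = 158 and the supply price is 45 + 5(8) = 85.
Deadweight loss is the triangle between the curves from 8 to 14.6364: (1/2)(158 - 85)(14.6364 - 8) = 242.2273.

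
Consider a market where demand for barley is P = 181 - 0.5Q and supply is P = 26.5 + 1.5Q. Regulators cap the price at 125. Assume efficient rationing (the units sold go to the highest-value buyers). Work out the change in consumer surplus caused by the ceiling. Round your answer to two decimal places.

Without the control, 181 - 0.5Q = 26.5 + 1.5Q so Q* = 77.25 and P* = 142.375.
At P = 125, sellers supply (125 - 26.5)/1.5 = 65.6667 while buyers want more, so the quantity traded is 65.6667 at price 125.
CS goes from (1/2)(77.25)(38.625) = 1491.8906 to 2599.3056 (computed as (181 - 125)(65.6667) - (1/2)(0.5)(65.6667)^2), a change of 1107.4149.

1107.41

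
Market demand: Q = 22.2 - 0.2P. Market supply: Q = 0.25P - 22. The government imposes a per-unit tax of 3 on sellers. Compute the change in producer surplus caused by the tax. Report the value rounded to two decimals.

Rewriting demand in inverse form: P = 111 - 5Q.
Rewriting supply in inverse form: P = 88 + 4Q.
Pre-tax equilibrium: 111 - 5Q = 88 + 4Q gives Q* = 2.5556, P* = 98.2222.
A tax on sellers shifts supply up by 3: 111 - 5Q = 88 + 4Q + 3, so Q_t = 2.2222. Buyers pay P_b = 99.8889; sellers receive P_s = P_b - 3 = 96.8889.
PS falls from (1/2)(2.5556)(10.2222) = 13.0617 to (1/2)(2.2222)(8.8889) = 9.8765, a change of -3.1852.

-3.19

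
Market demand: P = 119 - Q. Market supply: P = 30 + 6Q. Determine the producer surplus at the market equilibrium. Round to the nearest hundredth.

484.96

Setting demand equal to supply, 89 = 7Q, so Q* = 12.7143 and P* = 106.2857.
The supply curve's price intercept is 30, so PS = (1/2)(Q*)(P* - 30) = (1/2)(12.7143)(76.2857) = 484.9592.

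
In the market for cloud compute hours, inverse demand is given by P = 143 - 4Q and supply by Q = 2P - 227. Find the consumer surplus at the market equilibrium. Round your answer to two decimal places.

85.95

Rewriting supply in inverse form: P = 113.5 + 0.5Q.
Set 143 - 4Q = 113.5 + 0.5Q, which gives 29.5 = 4.5Q, so Q* = 6.5556 and P* = 143 - 4(6.5556) = 116.7778.
CS is the area between the demand curve and P* from 0 to Q*: (1/2)(6.5556)(26.2222) = 85.9506.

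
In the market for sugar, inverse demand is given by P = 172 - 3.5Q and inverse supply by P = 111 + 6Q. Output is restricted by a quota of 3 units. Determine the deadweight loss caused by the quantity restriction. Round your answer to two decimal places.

Unrestricted equilibrium: Q* = (172 - 111)/(3.5 + 6) = 6.4211.
At Q = 3 the demand price is 172 - 3.5(3) = 161.5 and the supply price is 111 + 6(3) = 129.
DWL = (1/2)(gap between curves at 3) x (Q* - 3) = (1/2)(32.5)(3.4211) = 55.5921.

55.59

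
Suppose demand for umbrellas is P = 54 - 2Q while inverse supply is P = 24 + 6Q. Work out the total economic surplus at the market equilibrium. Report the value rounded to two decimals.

Set 54 - 2Q = 24 + 6Q, which gives 30 = 8Q, so Q* = 3.75 and P* = 54 - 2(3.75) = 46.5.
Total surplus is the full triangle between the curves from 0 to Q*: (1/2)(3.75)(54 - 24) = 56.25.

56.25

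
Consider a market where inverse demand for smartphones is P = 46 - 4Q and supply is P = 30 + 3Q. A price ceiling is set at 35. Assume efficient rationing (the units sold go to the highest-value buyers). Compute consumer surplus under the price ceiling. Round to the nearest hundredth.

Without the control, 46 - 4Q = 30 + 3Q so Q* = 2.2857 and P* = 36.8571.
At the ceiling price 35, quantity supplied is (35 - 30)/3 = 1.6667; supply is the short side, so Q = 1.6667 trades at P = 35.
The demand price at Q = 1.6667 is 39.3333. CS is the trapezoid between demand and 35 over [0, 1.6667]: (1/2)[(46 - 35) + (39.3333 - 35)](1.6667) = 12.7778.

12.78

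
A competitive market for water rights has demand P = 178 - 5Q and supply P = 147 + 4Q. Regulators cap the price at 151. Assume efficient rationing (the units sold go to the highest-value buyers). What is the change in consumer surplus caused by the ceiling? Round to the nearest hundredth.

Without the control, 178 - 5Q = 147 + 4Q so Q* = 3.4444 and P* = 160.7778.
At P = 151, sellers supply (151 - 147)/4 = 1 while buyers want more, so the quantity traded is 1 at price 151.
CS goes from (1/2)(3.4444)(17.2222) = 29.6605 to 24.5 (computed as (178 - 151)(1) - (1/2)(5)(1)^2), a change of -5.1605.

-5.16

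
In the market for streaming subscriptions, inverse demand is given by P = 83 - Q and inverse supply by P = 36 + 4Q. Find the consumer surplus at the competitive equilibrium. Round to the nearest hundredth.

Setting demand equal to supply, 47 = 5Q, so Q* = 9.4 and P* = 73.6.
CS is the area between the demand curve and P* from 0 to Q*: (1/2)(9.4)(9.4) = 44.18.

44.18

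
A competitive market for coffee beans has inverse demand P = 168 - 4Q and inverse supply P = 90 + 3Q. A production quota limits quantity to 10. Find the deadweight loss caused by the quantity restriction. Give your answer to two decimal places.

Unrestricted equilibrium: Q* = (168 - 90)/(4 + 3) = 11.1429.
At Q = 10 the demand price is 168 - 4(10) = 128 and the supply price is 90 + 3(10) = 120.
Deadweight loss is the triangle between the curves from 10 to 11.1429: (1/2)(128 - 120)(11.1429 - 10) = 4.5714.

4.57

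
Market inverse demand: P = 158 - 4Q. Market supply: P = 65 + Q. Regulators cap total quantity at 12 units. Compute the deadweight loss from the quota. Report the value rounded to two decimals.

Without the quota, 158 - 4Q = 65 + Q gives Q* = 18.6.
At Q = 12 the demand price is 158 - 4(12) = 110 and the supply price is 65 + (12) = 77.
DWL = (1/2)(gap between curves at 12) x (Q* - 12) = (1/2)(33)(6.6) = 108.9.

108.90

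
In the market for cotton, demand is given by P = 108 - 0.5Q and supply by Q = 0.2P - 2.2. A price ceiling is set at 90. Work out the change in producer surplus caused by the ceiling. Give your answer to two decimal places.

Rewriting supply in inverse form: P = 11 + 5Q.
Without the control, 108 - 0.5Q = 11 + 5Q so Q* = 17.6364 and P* = 99.1818.
At P = 90, sellers supply (90 - 11)/5 = 15.8 while buyers want more, so the quantity traded is 15.8 at price 90.
PS goes from (1/2)(17.6364)(88.1818) = 777.6033 to 624.1 (computed as (90 - 11)(15.8) - (1/2)(5)(15.8)^2), a change of -153.5033.

-153.50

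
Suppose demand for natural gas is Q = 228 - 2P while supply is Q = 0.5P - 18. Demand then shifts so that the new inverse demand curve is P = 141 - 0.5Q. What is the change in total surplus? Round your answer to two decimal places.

988.20

Rewriting demand in inverse form: P = 114 - 0.5Q.
Rewriting supply in inverse form: P = 36 + 2Q.
Initial equilibrium: Q_0 = 31.2, P_0 = 98.4; CS_0 = (1/2)(31.2)(15.6) = 243.36, PS_0 = (1/2)(31.2)(62.4) = 973.44.
New equilibrium: 141 - 0.5Q = 36 + 2Q gives Q_1 = 42, P_1 = 120; CS_1 = 441, PS_1 = 1764.
Change in total surplus = (441 + 1764) - (243.36 + 973.44) = 988.2.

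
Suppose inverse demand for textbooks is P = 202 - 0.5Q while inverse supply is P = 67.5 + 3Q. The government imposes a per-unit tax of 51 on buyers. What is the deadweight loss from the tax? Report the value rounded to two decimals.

Without the tax, 202 - 0.5Q = 67.5 + 3Q so Q* = 38.4286 and P* = 182.7857.
A tax on buyers shifts demand down by 51: (202 - 51) - 0.5Q = 67.5 + 3Q, so Q_t = 23.8571. Buyers pay P_b = 190.0714; sellers receive P_s = P_b - 51 = 139.0714.
Deadweight loss is the triangle between the curves from Q_t to Q*: (1/2)(38.4286 - 23.8571)(51) = 371.5714.

371.57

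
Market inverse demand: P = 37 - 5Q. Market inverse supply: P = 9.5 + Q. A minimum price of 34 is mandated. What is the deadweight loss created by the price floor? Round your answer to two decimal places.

Without the control, 37 - 5Q = 9.5 + Q so Q* = 4.5833 and P* = 14.0833.
At the floor price 34, quantity demanded is (37 - 34)/5 = 0.6; demand is the short side, so Q = 0.6 trades at P = 34.
The lost-trades triangle has base Q* - 0.6 = 3.9833 and height equal to the gap between the curves at Q = 0.6, which is 34 - 10.1 = 23.9. DWL = (1/2)(3.9833)(23.9) = 47.6008.

47.60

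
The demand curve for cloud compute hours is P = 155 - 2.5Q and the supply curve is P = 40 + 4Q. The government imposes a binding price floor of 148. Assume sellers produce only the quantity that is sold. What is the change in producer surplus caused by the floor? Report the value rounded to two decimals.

Without the control, 155 - 2.5Q = 40 + 4Q so Q* = 17.6923 and P* = 110.7692.
At P = 148, buyers demand (155 - 148)/2.5 = 2.8 while sellers would supply more, so the quantity traded is 2.8 at price 148.
PS goes from (1/2)(17.6923)(70.7692) = 626.0355 to 286.72 (computed as (148 - 40)(2.8) - (1/2)(4)(2.8)^2), a change of -339.3155.

-339.32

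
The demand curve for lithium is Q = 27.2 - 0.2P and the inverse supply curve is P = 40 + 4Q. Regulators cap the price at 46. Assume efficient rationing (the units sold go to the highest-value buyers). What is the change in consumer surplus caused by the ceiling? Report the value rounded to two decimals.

-155.07

Rewriting demand in inverse form: P = 136 - 5Q.
Free-market equilibrium: 136 - 5Q = 40 + 4Q gives Q* = 10.6667, P* = 82.6667.
At the ceiling price 46, quantity supplied is (46 - 40)/4 = 1.5; supply is the short side, so Q = 1.5 trades at P = 46.
CS goes from (1/2)(10.6667)(53.3333) = 284.4444 to 129.375 (computed as (136 - 46)(1.5) - (1/2)(5)(1.5)^2), a change of -155.0694.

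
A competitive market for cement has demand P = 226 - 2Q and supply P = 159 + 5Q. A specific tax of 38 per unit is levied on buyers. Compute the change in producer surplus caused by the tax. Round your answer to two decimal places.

-186.12

Without the tax, 226 - 2Q = 159 + 5Q so Q* = 9.5714 and P* = 206.8571.
A tax on buyers shifts demand down by 38: (226 - 38) - 2Q = 159 + 5Q, so Q_t = 4.1429. Buyers pay P_b = 217.7143; sellers receive P_s = P_b - 38 = 179.7143.
Producers lose the trapezoid between P_s and P* out to Q_t plus the triangle from Q_t to Q*: change in PS = 42.9082 - 229.0306 = -186.1224.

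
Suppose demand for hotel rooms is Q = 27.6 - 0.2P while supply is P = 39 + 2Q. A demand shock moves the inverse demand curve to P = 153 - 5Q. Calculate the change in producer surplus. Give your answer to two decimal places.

Rewriting demand in inverse form: P = 138 - 5Q.
Initial equilibrium: Q_0 = 14.1429, P_0 = 67.2857; CS_0 = (1/2)(14.1429)(70.7143) = 500.051, PS_0 = (1/2)(14.1429)(28.2857) = 200.0204.
New equilibrium: 153 - 5Q = 39 + 2Q gives Q_1 = 16.2857, P_1 = 71.5714; CS_1 = 663.0612, PS_1 = 265.2245.
Change in producer surplus = 265.2245 - 200.0204 = 65.2041.

65.20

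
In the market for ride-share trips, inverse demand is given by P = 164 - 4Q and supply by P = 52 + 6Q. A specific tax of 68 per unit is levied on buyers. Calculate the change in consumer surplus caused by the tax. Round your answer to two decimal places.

-212.16

Pre-tax equilibrium: 164 - 4Q = 52 + 6Q gives Q* = 11.2, P* = 119.2.
With the tax, buyers' net willingness to pay falls by 68: (164 - 68) - 4Q = 52 + 6Q, so Q_t = 4.4. Buyers pay P_b = 146.4; sellers receive P_s = P_b - 68 = 78.4.
CS falls from (1/2)(11.2)(44.8) = 250.88 to (1/2)(4.4)(17.6) = 38.72, a change of -212.16.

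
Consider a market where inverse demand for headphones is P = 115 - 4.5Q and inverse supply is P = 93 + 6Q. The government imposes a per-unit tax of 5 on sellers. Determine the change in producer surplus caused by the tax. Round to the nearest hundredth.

Pre-tax equilibrium: 115 - 4.5Q = 93 + 6Q gives Q* = 2.0952, P* = 105.5714.
A tax on sellers shifts supply up by 5: 115 - 4.5Q = 93 + 6Q + 5, so Q_t = 1.619. Buyers pay P_b = 107.7143; sellers receive P_s = P_b - 5 = 102.7143.
Producers lose the trapezoid between P_s and P* out to Q_t plus the triangle from Q_t to Q*: change in PS = 7.8639 - 13.1701 = -5.3061.

-5.31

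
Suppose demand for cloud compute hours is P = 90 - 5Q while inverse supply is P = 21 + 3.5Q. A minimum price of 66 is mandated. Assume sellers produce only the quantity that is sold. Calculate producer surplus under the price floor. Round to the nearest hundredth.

Free-market equilibrium: 90 - 5Q = 21 + 3.5Q gives Q* = 8.1176, P* = 49.4118.
At the floor price 66, quantity demanded is (90 - 66)/5 = 4.8; demand is the short side, so Q = 4.8 trades at P = 66.
The supply price at Q = 4.8 is 37.8. PS is the trapezoid between 66 and supply over [0, 4.8]: (1/2)[(66 - 21) + (66 - 37.8)](4.8) = 175.68.

175.68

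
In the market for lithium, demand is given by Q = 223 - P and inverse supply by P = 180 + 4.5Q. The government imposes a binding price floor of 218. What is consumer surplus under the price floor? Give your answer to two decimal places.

Rewriting demand in inverse form: P = 223 - Q.
Free-market equilibrium: 223 - Q = 180 + 4.5Q gives Q* = 7.8182, P* = 215.1818.
At the floor price 218, quantity demanded is (223 - 218)/1 = 5; demand is the short side, so Q = 5 trades at P = 218.
CS is the triangle under demand above 218: (1/2)(5)(223 - 218) = 12.5.

12.50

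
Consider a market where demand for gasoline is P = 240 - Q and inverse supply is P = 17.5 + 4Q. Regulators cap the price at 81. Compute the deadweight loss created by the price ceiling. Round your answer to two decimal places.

Without the control, 240 - Q = 17.5 + 4Q so Q* = 44.5 and P* = 195.5.
At the ceiling price 81, quantity supplied is (81 - 17.5)/4 = 15.875; supply is the short side, so Q = 15.875 trades at P = 81.
At Q = 15.875 the demand price is 224.125 and the supply price is 81. Deadweight loss is the triangle between the curves from 15.875 to 44.5: (1/2)(224.125 - 81)(44.5 - 15.875) = 2048.4766.

2048.48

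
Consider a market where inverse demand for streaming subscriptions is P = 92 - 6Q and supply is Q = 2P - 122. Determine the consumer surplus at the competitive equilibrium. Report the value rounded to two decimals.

Rewriting supply in inverse form: P = 61 + 0.5Q.
Set 92 - 6Q = 61 + 0.5Q, which gives 31 = 6.5Q, so Q* = 4.7692 and P* = 92 - 6(4.7692) = 63.3846.
The demand choke price is 92, so CS = (1/2)(Q*)(92 - P*) = (1/2)(4.7692)(28.6154) = 68.2367.

68.24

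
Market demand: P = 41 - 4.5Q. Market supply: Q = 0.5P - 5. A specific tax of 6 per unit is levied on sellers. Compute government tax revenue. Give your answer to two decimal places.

Rewriting supply in inverse form: P = 10 + 2Q.
Without the tax, 41 - 4.5Q = 10 + 2Q so Q* = 4.7692 and P* = 19.5385.
With the tax, sellers need 6 more per unit: 41 - 4.5Q = 10 + 2Q + 6, so Q_t = 3.8462. Buyers pay P_b = 23.6923; sellers receive P_s = P_b - 6 = 17.6923.
Revenue is the tax times quantity traded: 6 x 3.8462 = 23.0769.

23.08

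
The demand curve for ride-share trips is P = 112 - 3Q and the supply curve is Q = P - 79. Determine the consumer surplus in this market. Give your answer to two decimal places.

Rewriting supply in inverse form: P = 79 + Q.
Set 112 - 3Q = 79 + Q, which gives 33 = 4Q, so Q* = 8.25 and P* = 112 - 3(8.25) = 87.25.
Consumer surplus is the triangle under demand above P*: (1/2)(8.25)(112 - 87.25) = (1/2)(8.25)(24.75) = 102.0938.

102.09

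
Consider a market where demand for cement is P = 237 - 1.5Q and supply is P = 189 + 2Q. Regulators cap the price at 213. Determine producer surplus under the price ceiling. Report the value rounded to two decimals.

Without the control, 237 - 1.5Q = 189 + 2Q so Q* = 13.7143 and P* = 216.4286.
At P = 213, sellers supply (213 - 189)/2 = 12 while buyers want more, so the quantity traded is 12 at price 213.
PS is the triangle above supply below 213: (1/2)(12)(213 - 189) = 144.

144.00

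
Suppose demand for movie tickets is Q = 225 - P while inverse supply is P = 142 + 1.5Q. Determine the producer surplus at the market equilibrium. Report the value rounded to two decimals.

Rewriting demand in inverse form: P = 225 - Q.
Setting demand equal to supply, 83 = 2.5Q, so Q* = 33.2 and P* = 191.8.
PS is the area between P* and the supply curve from 0 to Q*: (1/2)(33.2)(49.8) = 826.68.

826.68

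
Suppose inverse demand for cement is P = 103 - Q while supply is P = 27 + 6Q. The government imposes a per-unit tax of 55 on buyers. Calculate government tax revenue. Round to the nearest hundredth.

Pre-tax equilibrium: 103 - Q = 27 + 6Q gives Q* = 10.8571, P* = 92.1429.
A tax on buyers shifts demand down by 55: (103 - 55) - Q = 27 + 6Q, so Q_t = 3. Buyers pay P_b = 100; sellers receive P_s = P_b - 55 = 45.
Tax revenue = t x Q_t = 55 x 3 = 165.

165.00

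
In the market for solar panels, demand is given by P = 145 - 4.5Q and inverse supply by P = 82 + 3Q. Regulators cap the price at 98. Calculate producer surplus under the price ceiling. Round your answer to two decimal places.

42.67

Without the control, 145 - 4.5Q = 82 + 3Q so Q* = 8.4 and P* = 107.2.
At the ceiling price 98, quantity supplied is (98 - 82)/3 = 5.3333; supply is the short side, so Q = 5.3333 trades at P = 98.
PS is the triangle above supply below 98: (1/2)(5.3333)(98 - 82) = 42.6667.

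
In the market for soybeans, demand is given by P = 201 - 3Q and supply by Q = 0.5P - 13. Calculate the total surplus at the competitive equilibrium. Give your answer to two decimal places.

3062.50

Rewriting supply in inverse form: P = 26 + 2Q.
Setting demand equal to supply, 175 = 5Q, so Q* = 35 and P* = 96.
Total surplus is the full triangle between the curves from 0 to Q*: (1/2)(35)(201 - 26) = 3062.5.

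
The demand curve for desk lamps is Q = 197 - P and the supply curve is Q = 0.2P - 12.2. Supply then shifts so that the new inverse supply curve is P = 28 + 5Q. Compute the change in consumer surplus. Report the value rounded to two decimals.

Rewriting demand in inverse form: P = 197 - Q.
Rewriting supply in inverse form: P = 61 + 5Q.
Initial equilibrium: Q_0 = 22.6667, P_0 = 174.3333; CS_0 = (1/2)(22.6667)(22.6667) = 256.8889, PS_0 = (1/2)(22.6667)(113.3333) = 1284.4444.
New equilibrium: 197 - Q = 28 + 5Q gives Q_1 = 28.1667, P_1 = 168.8333; CS_1 = 396.6806, PS_1 = 1983.4028.
Change in consumer surplus = 396.6806 - 256.8889 = 139.7917.

139.79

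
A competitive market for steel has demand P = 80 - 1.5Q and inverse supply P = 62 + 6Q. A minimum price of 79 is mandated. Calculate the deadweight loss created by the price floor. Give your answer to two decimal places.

11.27

Without the control, 80 - 1.5Q = 62 + 6Q so Q* = 2.4 and P* = 76.4.
At the floor price 79, quantity demanded is (80 - 79)/1.5 = 0.6667; demand is the short side, so Q = 0.6667 trades at P = 79.
The lost-trades triangle has base Q* - 0.6667 = 1.7333 and height equal to the gap between the curves at Q = 0.6667, which is 79 - 66 = 13. DWL = (1/2)(1.7333)(13) = 11.2667.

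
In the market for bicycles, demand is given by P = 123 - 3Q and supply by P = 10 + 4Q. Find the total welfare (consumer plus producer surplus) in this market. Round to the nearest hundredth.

Equilibrium: 123 - 3Q = 10 + 4Q, so Q* = 16.1429 and P* = 74.5714.
Total surplus is the full triangle between the curves from 0 to Q*: (1/2)(16.1429)(123 - 10) = 912.0714.

912.07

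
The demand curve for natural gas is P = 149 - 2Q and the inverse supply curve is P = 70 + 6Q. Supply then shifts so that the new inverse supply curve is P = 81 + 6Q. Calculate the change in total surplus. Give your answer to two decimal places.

Initial equilibrium: Q_0 = 9.875, P_0 = 129.25; CS_0 = (1/2)(9.875)(19.75) = 97.5156, PS_0 = (1/2)(9.875)(59.25) = 292.5469.
New equilibrium: 149 - 2Q = 81 + 6Q gives Q_1 = 8.5, P_1 = 132; CS_1 = 72.25, PS_1 = 216.75.
Change in total surplus = (72.25 + 216.75) - (97.5156 + 292.5469) = -101.0625.

-101.06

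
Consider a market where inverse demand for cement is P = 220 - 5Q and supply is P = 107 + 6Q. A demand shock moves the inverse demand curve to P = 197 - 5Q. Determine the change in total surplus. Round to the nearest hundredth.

Initial equilibrium: Q_0 = 10.2727, P_0 = 168.6364; CS_0 = (1/2)(10.2727)(51.3636) = 263.8223, PS_0 = (1/2)(10.2727)(61.6364) = 316.5868.
New equilibrium: 197 - 5Q = 107 + 6Q gives Q_1 = 8.1818, P_1 = 156.0909; CS_1 = 167.3554, PS_1 = 200.8264.
Change in total surplus = (167.3554 + 200.8264) - (263.8223 + 316.5868) = -212.2273.

-212.23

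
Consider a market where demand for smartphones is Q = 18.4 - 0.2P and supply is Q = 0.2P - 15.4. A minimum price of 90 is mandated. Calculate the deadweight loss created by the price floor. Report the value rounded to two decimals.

Rewriting demand in inverse form: P = 92 - 5Q.
Rewriting supply in inverse form: P = 77 + 5Q.
Without the control, 92 - 5Q = 77 + 5Q so Q* = 1.5 and P* = 84.5.
At P = 90, buyers demand (92 - 90)/5 = 0.4 while sellers would supply more, so the quantity traded is 0.4 at price 90.
The lost-trades triangle has base Q* - 0.4 = 1.1 and height equal to the gap between the curves at Q = 0.4, which is 90 - 79 = 11. DWL = (1/2)(1.1)(11) = 6.05.

6.05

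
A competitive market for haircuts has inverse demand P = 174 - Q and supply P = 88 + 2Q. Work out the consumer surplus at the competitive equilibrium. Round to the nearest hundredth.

410.89

Equilibrium: 174 - Q = 88 + 2Q, so Q* = 28.6667 and P* = 145.3333.
CS is the area between the demand curve and P* from 0 to Q*: (1/2)(28.6667)(28.6667) = 410.8889.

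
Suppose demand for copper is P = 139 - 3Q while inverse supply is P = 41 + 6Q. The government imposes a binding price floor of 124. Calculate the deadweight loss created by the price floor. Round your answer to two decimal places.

156.06

Without the control, 139 - 3Q = 41 + 6Q so Q* = 10.8889 and P* = 106.3333.
At P = 124, buyers demand (139 - 124)/3 = 5 while sellers would supply more, so the quantity traded is 5 at price 124.
At Q = 5 the demand price is 124 and the supply price is 71. Deadweight loss is the triangle between the curves from 5 to 10.8889: (1/2)(124 - 71)(10.8889 - 5) = 156.0556.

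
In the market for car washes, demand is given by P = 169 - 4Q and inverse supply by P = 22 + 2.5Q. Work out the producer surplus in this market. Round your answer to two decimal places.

Setting demand equal to supply, 147 = 6.5Q, so Q* = 22.6154 and P* = 78.5385.
PS is the area between P* and the supply curve from 0 to Q*: (1/2)(22.6154)(56.5385) = 639.3195.

639.32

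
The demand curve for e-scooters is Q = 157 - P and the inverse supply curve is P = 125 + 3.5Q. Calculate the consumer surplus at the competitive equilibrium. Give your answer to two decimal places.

Rewriting demand in inverse form: P = 157 - Q.
Setting demand equal to supply, 32 = 4.5Q, so Q* = 7.1111 and P* = 149.8889.
The demand choke price is 157, so CS = (1/2)(Q*)(157 - P*) = (1/2)(7.1111)(7.1111) = 25.284.

25.28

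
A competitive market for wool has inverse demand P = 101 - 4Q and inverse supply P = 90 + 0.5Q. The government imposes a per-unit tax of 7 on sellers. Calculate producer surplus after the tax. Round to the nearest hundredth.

Pre-tax equilibrium: 101 - 4Q = 90 + 0.5Q gives Q* = 2.4444, P* = 91.2222.
A tax on sellers shifts supply up by 7: 101 - 4Q = 90 + 0.5Q + 7, so Q_t = 0.8889. Buyers pay P_b = 97.4444; sellers receive P_s = P_b - 7 = 90.4444.
Producer surplus is the triangle above supply below P_s: (1/2)(0.8889)(90.4444 - 90) = 0.1975.

0.20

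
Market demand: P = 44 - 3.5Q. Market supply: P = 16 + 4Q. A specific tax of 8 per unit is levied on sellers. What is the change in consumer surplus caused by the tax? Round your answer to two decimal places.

-11.95

Without the tax, 44 - 3.5Q = 16 + 4Q so Q* = 3.7333 and P* = 30.9333.
With the tax, sellers need 8 more per unit: 44 - 3.5Q = 16 + 4Q + 8, so Q_t = 2.6667. Buyers pay P_b = 34.6667; sellers receive P_s = P_b - 8 = 26.6667.
Consumers lose the trapezoid between P* and P_b out to Q_t plus the triangle from Q_t to Q*: change in CS = 12.4444 - 24.3911 = -11.9467.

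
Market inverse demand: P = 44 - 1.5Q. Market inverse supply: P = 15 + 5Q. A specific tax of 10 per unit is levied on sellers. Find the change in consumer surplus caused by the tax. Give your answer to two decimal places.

Without the tax, 44 - 1.5Q = 15 + 5Q so Q* = 4.4615 and P* = 37.3077.
With the tax, sellers need 10 more per unit: 44 - 1.5Q = 15 + 5Q + 10, so Q_t = 2.9231. Buyers pay P_b = 39.6154; sellers receive P_s = P_b - 10 = 29.6154.
CS falls from (1/2)(4.4615)(6.6923) = 14.929 to (1/2)(2.9231)(4.3846) = 6.4083, a change of -8.5207.

-8.52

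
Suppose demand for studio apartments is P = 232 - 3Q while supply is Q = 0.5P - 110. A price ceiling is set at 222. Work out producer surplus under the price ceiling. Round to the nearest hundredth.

1.00

Rewriting supply in inverse form: P = 220 + 2Q.
Free-market equilibrium: 232 - 3Q = 220 + 2Q gives Q* = 2.4, P* = 224.8.
At P = 222, sellers supply (222 - 220)/2 = 1 while buyers want more, so the quantity traded is 1 at price 222.
PS is the triangle above supply below 222: (1/2)(1)(222 - 220) = 1.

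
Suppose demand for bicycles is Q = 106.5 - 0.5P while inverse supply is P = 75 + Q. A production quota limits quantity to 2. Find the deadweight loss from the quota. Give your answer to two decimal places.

2904.00

Rewriting demand in inverse form: P = 213 - 2Q.
Unrestricted equilibrium: Q* = (213 - 75)/(2 + 1) = 46.
At Q = 2 the demand price is 213 - 2(2) = 209 and the supply price is 75 + (2) = 77.
DWL = (1/2)(gap between curves at 2) x (Q* - 2) = (1/2)(132)(44) = 2904.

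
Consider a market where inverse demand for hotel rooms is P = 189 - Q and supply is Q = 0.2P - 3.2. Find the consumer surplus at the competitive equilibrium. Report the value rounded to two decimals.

415.68

Rewriting supply in inverse form: P = 16 + 5Q.
Set 189 - Q = 16 + 5Q, which gives 173 = 6Q, so Q* = 28.8333 and P* = 189 - (28.8333) = 160.1667.
Consumer surplus is the triangle under demand above P*: (1/2)(28.8333)(189 - 160.1667) = (1/2)(28.8333)(28.8333) = 415.6806.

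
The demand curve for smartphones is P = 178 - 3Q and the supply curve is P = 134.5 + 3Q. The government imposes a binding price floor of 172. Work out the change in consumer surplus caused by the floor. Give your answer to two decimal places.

Free-market equilibrium: 178 - 3Q = 134.5 + 3Q gives Q* = 7.25, P* = 156.25.
At the floor price 172, quantity demanded is (178 - 172)/3 = 2; demand is the short side, so Q = 2 trades at P = 172.
CS goes from (1/2)(7.25)(21.75) = 78.8438 to 6 (computed as (178 - 172)(2) - (1/2)(3)(2)^2), a change of -72.8438.

-72.84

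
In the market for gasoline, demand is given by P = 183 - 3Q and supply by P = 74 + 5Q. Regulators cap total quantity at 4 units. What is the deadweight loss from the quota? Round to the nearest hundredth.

Without the quota, 183 - 3Q = 74 + 5Q gives Q* = 13.625.
At Q = 4 the demand price is 183 - 3(4) = 171 and the supply price is 74 + 5(4) = 94.
Deadweight loss is the triangle between the curves from 4 to 13.625: (1/2)(171 - 94)(13.625 - 4) = 370.5625.

370.56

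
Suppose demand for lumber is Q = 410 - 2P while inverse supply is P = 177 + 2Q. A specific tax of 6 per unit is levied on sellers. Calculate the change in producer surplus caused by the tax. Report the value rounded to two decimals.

Rewriting demand in inverse form: P = 205 - 0.5Q.
Without the tax, 205 - 0.5Q = 177 + 2Q so Q* = 11.2 and P* = 199.4.
With the tax, sellers need 6 more per unit: 205 - 0.5Q = 177 + 2Q + 6, so Q_t = 8.8. Buyers pay P_b = 200.6; sellers receive P_s = P_b - 6 = 194.6.
Producers lose the trapezoid between P_s and P* out to Q_t plus the triangle from Q_t to Q*: change in PS = 77.44 - 125.44 = -48.

-48.00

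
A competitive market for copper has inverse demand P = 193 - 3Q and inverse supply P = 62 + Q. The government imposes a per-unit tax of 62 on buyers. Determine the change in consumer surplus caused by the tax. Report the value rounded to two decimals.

-1162.50

Without the tax, 193 - 3Q = 62 + Q so Q* = 32.75 and P* = 94.75.
A tax on buyers shifts demand down by 62: (193 - 62) - 3Q = 62 + Q, so Q_t = 17.25. Buyers pay P_b = 141.25; sellers receive P_s = P_b - 62 = 79.25.
Consumers lose the trapezoid between P* and P_b out to Q_t plus the triangle from Q_t to Q*: change in CS = 446.3438 - 1608.8438 = -1162.5.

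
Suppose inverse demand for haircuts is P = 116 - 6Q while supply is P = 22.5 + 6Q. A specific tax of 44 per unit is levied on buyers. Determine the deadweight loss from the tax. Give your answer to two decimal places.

Pre-tax equilibrium: 116 - 6Q = 22.5 + 6Q gives Q* = 7.7917, P* = 69.25.
A tax on buyers shifts demand down by 44: (116 - 44) - 6Q = 22.5 + 6Q, so Q_t = 4.125. Buyers pay P_b = 91.25; sellers receive P_s = P_b - 44 = 47.25.
The welfare triangle lost has base Q* - Q_t = 3.6667 and height t = 44, so DWL = (1/2)(3.6667)(44) = 80.6667.

80.67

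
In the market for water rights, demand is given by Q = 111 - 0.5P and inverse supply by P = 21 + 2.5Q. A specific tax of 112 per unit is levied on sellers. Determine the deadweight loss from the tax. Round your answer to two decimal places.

1393.78

Rewriting demand in inverse form: P = 222 - 2Q.
Without the tax, 222 - 2Q = 21 + 2.5Q so Q* = 44.6667 and P* = 132.6667.
With the tax, sellers need 112 more per unit: 222 - 2Q = 21 + 2.5Q + 112, so Q_t = 19.7778. Buyers pay P_b = 182.4444; sellers receive P_s = P_b - 112 = 70.4444.
Deadweight loss is the triangle between the curves from Q_t to Q*: (1/2)(44.6667 - 19.7778)(112) = 1393.7778.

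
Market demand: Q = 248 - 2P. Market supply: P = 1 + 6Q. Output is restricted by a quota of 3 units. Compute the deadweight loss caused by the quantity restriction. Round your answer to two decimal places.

824.02

Rewriting demand in inverse form: P = 124 - 0.5Q.
Unrestricted equilibrium: Q* = (124 - 1)/(0.5 + 6) = 18.9231.
At Q = 3 the demand price is 124 - 0.5(3) = 122.5 and the supply price is 1 + 6(3) = 19.
Deadweight loss is the triangle between the curves from 3 to 18.9231: (1/2)(122.5 - 19)(18.9231 - 3) = 824.0192.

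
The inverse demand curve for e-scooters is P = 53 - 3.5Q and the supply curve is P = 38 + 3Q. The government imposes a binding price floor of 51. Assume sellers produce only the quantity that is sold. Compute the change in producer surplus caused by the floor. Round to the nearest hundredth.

-1.05

Free-market equilibrium: 53 - 3.5Q = 38 + 3Q gives Q* = 2.3077, P* = 44.9231.
At P = 51, buyers demand (53 - 51)/3.5 = 0.5714 while sellers would supply more, so the quantity traded is 0.5714 at price 51.
PS goes from (1/2)(2.3077)(6.9231) = 7.9882 to 6.9388 (computed as (51 - 38)(0.5714) - (1/2)(3)(0.5714)^2), a change of -1.0494.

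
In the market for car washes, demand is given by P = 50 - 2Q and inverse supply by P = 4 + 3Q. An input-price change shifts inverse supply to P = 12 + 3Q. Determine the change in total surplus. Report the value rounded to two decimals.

Initial equilibrium: Q_0 = 9.2, P_0 = 31.6; CS_0 = (1/2)(9.2)(18.4) = 84.64, PS_0 = (1/2)(9.2)(27.6) = 126.96.
New equilibrium: 50 - 2Q = 12 + 3Q gives Q_1 = 7.6, P_1 = 34.8; CS_1 = 57.76, PS_1 = 86.64.
Change in total surplus = (57.76 + 86.64) - (84.64 + 126.96) = -67.2.

-67.20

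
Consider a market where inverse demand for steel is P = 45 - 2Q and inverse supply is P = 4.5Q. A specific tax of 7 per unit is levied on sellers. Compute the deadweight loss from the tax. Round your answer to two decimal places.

3.77

Without the tax, 45 - 2Q = 4.5Q so Q* = 6.9231 and P* = 31.1538.
A tax on sellers shifts supply up by 7: 45 - 2Q = 4.5Q + 7, so Q_t = 5.8462. Buyers pay P_b = 33.3077; sellers receive P_s = P_b - 7 = 26.3077.
The welfare triangle lost has base Q* - Q_t = 1.0769 and height t = 7, so DWL = (1/2)(1.0769)(7) = 3.7692.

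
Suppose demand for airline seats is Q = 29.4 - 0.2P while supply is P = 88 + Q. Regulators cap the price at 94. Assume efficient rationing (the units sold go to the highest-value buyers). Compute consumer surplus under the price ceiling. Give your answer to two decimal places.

Rewriting demand in inverse form: P = 147 - 5Q.
Free-market equilibrium: 147 - 5Q = 88 + Q gives Q* = 9.8333, P* = 97.8333.
At P = 94, sellers supply (94 - 88)/1 = 6 while buyers want more, so the quantity traded is 6 at price 94.
The demand price at Q = 6 is 117. CS is the trapezoid between demand and 94 over [0, 6]: (1/2)[(147 - 94) + (117 - 94)](6) = 228.

228.00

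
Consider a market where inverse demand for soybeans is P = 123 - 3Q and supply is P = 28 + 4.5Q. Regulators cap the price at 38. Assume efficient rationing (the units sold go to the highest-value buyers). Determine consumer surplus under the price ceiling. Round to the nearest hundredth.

181.48

Free-market equilibrium: 123 - 3Q = 28 + 4.5Q gives Q* = 12.6667, P* = 85.
At P = 38, sellers supply (38 - 28)/4.5 = 2.2222 while buyers want more, so the quantity traded is 2.2222 at price 38.
The demand price at Q = 2.2222 is 116.3333. CS is the trapezoid between demand and 38 over [0, 2.2222]: (1/2)[(123 - 38) + (116.3333 - 38)](2.2222) = 181.4815.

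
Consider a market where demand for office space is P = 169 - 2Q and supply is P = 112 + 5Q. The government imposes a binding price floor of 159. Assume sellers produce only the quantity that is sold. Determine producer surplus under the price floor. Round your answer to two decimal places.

172.50

Without the control, 169 - 2Q = 112 + 5Q so Q* = 8.1429 and P* = 152.7143.
At P = 159, buyers demand (169 - 159)/2 = 5 while sellers would supply more, so the quantity traded is 5 at price 159.
The supply price at Q = 5 is 137. PS is the trapezoid between 159 and supply over [0, 5]: (1/2)[(159 - 112) + (159 - 137)](5) = 172.5.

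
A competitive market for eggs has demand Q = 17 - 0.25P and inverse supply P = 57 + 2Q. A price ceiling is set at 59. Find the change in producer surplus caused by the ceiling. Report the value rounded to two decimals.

-2.36

Rewriting demand in inverse form: P = 68 - 4Q.
Without the control, 68 - 4Q = 57 + 2Q so Q* = 1.8333 and P* = 60.6667.
At the ceiling price 59, quantity supplied is (59 - 57)/2 = 1; supply is the short side, so Q = 1 trades at P = 59.
PS goes from (1/2)(1.8333)(3.6667) = 3.3611 to 1 (computed as (59 - 57)(1) - (1/2)(2)(1)^2), a change of -2.3611.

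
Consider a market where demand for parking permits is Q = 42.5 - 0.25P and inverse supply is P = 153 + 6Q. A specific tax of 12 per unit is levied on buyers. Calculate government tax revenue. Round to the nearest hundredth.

Rewriting demand in inverse form: P = 170 - 4Q.
Without the tax, 170 - 4Q = 153 + 6Q so Q* = 1.7 and P* = 163.2.
A tax on buyers shifts demand down by 12: (170 - 12) - 4Q = 153 + 6Q, so Q_t = 0.5. Buyers pay P_b = 168; sellers receive P_s = P_b - 12 = 156.
Tax revenue = t x Q_t = 12 x 0.5 = 6.

6.00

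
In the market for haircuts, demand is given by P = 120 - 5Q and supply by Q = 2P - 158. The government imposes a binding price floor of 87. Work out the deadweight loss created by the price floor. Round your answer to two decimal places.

2.01

Rewriting supply in inverse form: P = 79 + 0.5Q.
Without the control, 120 - 5Q = 79 + 0.5Q so Q* = 7.4545 and P* = 82.7273.
At the floor price 87, quantity demanded is (120 - 87)/5 = 6.6; demand is the short side, so Q = 6.6 trades at P = 87.
At Q = 6.6 the demand price is 87 and the supply price is 82.3. Deadweight loss is the triangle between the curves from 6.6 to 7.4545: (1/2)(87 - 82.3)(7.4545 - 6.6) = 2.0082.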